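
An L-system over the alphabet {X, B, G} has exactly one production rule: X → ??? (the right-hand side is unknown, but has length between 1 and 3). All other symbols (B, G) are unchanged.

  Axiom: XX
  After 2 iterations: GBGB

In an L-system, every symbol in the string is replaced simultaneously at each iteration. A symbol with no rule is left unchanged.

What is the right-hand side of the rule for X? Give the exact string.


Answer: GB

Derivation:
Trying X → GB:
  Step 0: XX
  Step 1: GBGB
  Step 2: GBGB
Matches the given result.


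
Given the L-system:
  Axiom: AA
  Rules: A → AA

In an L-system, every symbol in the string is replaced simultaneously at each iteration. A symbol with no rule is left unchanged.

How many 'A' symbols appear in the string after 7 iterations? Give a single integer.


Answer: 256

Derivation:
Step 0: AA  (2 'A')
Step 1: AAAA  (4 'A')
Step 2: AAAAAAAA  (8 'A')
Step 3: AAAAAAAAAAAAAAAA  (16 'A')
Step 4: AAAAAAAAAAAAAAAAAAAAAAAAAAAAAAAA  (32 'A')
Step 5: AAAAAAAAAAAAAAAAAAAAAAAAAAAAAAAAAAAAAAAAAAAAAAAAAAAAAAAAAAAAAAAA  (64 'A')
Step 6: AAAAAAAAAAAAAAAAAAAAAAAAAAAAAAAAAAAAAAAAAAAAAAAAAAAAAAAAAAAAAAAAAAAAAAAAAAAAAAAAAAAAAAAAAAAAAAAAAAAAAAAAAAAAAAAAAAAAAAAAAAAAAAAA  (128 'A')
Step 7: AAAAAAAAAAAAAAAAAAAAAAAAAAAAAAAAAAAAAAAAAAAAAAAAAAAAAAAAAAAAAAAAAAAAAAAAAAAAAAAAAAAAAAAAAAAAAAAAAAAAAAAAAAAAAAAAAAAAAAAAAAAAAAAAAAAAAAAAAAAAAAAAAAAAAAAAAAAAAAAAAAAAAAAAAAAAAAAAAAAAAAAAAAAAAAAAAAAAAAAAAAAAAAAAAAAAAAAAAAAAAAAAAAAAAAAAAAAAAAAAAAAAAAAAAAAAAAAA  (256 'A')


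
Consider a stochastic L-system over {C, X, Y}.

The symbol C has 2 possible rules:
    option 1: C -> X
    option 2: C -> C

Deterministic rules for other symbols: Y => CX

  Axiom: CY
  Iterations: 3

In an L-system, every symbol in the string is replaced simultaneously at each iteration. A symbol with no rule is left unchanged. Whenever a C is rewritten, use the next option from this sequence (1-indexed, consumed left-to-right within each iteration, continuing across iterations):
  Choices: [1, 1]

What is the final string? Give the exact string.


Answer: XXX

Derivation:
Step 0: CY
Step 1: XCX  (used choices [1])
Step 2: XXX  (used choices [1])
Step 3: XXX  (used choices [])


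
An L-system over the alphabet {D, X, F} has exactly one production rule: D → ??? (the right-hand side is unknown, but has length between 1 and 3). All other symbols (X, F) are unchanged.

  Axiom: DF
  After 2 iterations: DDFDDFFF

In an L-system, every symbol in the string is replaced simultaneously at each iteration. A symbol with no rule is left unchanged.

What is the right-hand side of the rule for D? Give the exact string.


Answer: DDF

Derivation:
Trying D → DDF:
  Step 0: DF
  Step 1: DDFF
  Step 2: DDFDDFFF
Matches the given result.


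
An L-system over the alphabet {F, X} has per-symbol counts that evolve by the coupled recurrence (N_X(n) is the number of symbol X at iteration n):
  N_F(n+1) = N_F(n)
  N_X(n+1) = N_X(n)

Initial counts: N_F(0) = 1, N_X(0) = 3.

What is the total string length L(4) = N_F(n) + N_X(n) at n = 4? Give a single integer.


Answer: 4

Derivation:
Step 0: N_F=1, N_X=3, L=4
Step 1: N_F=1, N_X=3, L=4
Step 2: N_F=1, N_X=3, L=4
Step 3: N_F=1, N_X=3, L=4
Step 4: N_F=1, N_X=3, L=4


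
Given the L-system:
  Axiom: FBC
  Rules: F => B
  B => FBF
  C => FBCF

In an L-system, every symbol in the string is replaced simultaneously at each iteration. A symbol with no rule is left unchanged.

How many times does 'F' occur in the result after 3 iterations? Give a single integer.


Step 0: FBC  (1 'F')
Step 1: BFBFFBCF  (4 'F')
Step 2: FBFBFBFBBFBFFBCFB  (8 'F')
Step 3: BFBFBFBFBFBFBFBFFBFBFBFBBFBFFBCFBFBF  (18 'F')

Answer: 18


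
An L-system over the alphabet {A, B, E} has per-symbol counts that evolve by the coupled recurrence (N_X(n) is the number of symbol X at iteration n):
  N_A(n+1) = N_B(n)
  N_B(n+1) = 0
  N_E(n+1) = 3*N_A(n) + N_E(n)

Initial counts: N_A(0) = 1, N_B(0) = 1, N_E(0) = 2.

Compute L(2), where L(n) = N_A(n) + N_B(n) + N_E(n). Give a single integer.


Step 0: N_A=1, N_B=1, N_E=2, L=4
Step 1: N_A=1, N_B=0, N_E=5, L=6
Step 2: N_A=0, N_B=0, N_E=8, L=8

Answer: 8


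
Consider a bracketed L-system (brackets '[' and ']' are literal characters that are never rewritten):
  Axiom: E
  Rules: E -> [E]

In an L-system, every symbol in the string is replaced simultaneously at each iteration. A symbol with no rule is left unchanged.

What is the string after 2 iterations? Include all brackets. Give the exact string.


Step 0: E
Step 1: [E]
Step 2: [[E]]

Answer: [[E]]


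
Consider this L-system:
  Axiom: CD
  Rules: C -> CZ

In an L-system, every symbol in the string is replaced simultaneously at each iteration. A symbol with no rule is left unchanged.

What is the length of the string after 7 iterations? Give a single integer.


Step 0: length = 2
Step 1: length = 3
Step 2: length = 4
Step 3: length = 5
Step 4: length = 6
Step 5: length = 7
Step 6: length = 8
Step 7: length = 9

Answer: 9


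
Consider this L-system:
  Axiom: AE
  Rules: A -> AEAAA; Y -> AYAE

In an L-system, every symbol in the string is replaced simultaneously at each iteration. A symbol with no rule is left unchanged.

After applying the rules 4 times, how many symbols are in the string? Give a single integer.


Step 0: length = 2
Step 1: length = 6
Step 2: length = 22
Step 3: length = 86
Step 4: length = 342

Answer: 342


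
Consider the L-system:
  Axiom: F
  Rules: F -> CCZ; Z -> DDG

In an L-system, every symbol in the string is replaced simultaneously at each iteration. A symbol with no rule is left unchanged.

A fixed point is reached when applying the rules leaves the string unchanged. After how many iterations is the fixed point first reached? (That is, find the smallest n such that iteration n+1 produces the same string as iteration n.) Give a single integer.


Step 0: F
Step 1: CCZ
Step 2: CCDDG
Step 3: CCDDG  (unchanged — fixed point at step 2)

Answer: 2


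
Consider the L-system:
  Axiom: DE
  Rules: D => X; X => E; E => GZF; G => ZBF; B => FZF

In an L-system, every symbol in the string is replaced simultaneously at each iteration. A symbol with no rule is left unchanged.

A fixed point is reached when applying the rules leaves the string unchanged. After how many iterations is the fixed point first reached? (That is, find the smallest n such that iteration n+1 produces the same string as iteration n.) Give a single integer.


Answer: 5

Derivation:
Step 0: DE
Step 1: XGZF
Step 2: EZBFZF
Step 3: GZFZFZFFZF
Step 4: ZBFZFZFZFFZF
Step 5: ZFZFFZFZFZFFZF
Step 6: ZFZFFZFZFZFFZF  (unchanged — fixed point at step 5)


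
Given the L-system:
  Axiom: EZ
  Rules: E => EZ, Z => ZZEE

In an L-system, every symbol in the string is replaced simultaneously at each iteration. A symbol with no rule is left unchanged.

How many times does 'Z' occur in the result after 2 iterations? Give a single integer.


Answer: 9

Derivation:
Step 0: EZ  (1 'Z')
Step 1: EZZZEE  (3 'Z')
Step 2: EZZZEEZZEEZZEEEZEZ  (9 'Z')


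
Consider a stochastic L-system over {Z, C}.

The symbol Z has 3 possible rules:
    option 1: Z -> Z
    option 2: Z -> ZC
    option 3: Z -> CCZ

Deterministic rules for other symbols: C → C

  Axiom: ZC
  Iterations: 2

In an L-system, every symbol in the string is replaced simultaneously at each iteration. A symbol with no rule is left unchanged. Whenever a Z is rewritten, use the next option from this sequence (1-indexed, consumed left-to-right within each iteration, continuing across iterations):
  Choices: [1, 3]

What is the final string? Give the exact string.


Answer: CCZC

Derivation:
Step 0: ZC
Step 1: ZC  (used choices [1])
Step 2: CCZC  (used choices [3])


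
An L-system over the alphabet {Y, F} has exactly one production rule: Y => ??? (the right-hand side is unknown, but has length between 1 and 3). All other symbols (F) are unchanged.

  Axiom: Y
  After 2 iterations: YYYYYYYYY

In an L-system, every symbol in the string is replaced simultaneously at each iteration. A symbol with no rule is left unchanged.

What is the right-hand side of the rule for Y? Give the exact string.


Trying Y => YYY:
  Step 0: Y
  Step 1: YYY
  Step 2: YYYYYYYYY
Matches the given result.

Answer: YYY


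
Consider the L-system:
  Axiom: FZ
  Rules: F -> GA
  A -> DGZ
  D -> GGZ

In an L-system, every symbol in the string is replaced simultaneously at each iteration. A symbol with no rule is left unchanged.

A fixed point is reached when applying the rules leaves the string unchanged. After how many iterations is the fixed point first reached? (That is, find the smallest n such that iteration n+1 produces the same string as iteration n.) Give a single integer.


Step 0: FZ
Step 1: GAZ
Step 2: GDGZZ
Step 3: GGGZGZZ
Step 4: GGGZGZZ  (unchanged — fixed point at step 3)

Answer: 3


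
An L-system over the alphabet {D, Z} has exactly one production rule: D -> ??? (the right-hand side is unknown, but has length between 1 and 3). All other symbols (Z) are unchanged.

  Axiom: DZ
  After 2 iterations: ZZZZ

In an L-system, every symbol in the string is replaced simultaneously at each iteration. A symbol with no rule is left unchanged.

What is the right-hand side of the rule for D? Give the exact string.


Trying D -> ZZZ:
  Step 0: DZ
  Step 1: ZZZZ
  Step 2: ZZZZ
Matches the given result.

Answer: ZZZ


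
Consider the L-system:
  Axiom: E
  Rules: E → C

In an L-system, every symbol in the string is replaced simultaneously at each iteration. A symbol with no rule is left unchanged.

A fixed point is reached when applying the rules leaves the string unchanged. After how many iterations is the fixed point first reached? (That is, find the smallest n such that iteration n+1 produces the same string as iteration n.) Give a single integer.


Step 0: E
Step 1: C
Step 2: C  (unchanged — fixed point at step 1)

Answer: 1


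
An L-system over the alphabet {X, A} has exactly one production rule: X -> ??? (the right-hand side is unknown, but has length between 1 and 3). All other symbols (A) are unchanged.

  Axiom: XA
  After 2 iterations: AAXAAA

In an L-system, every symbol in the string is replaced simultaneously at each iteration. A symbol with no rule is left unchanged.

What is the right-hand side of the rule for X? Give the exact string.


Answer: AXA

Derivation:
Trying X -> AXA:
  Step 0: XA
  Step 1: AXAA
  Step 2: AAXAAA
Matches the given result.


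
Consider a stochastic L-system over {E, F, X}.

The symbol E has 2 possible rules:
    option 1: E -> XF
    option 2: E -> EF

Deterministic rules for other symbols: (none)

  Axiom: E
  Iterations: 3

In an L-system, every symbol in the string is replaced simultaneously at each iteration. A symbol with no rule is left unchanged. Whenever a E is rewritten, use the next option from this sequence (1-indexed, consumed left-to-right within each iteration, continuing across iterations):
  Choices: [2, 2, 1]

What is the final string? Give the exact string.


Step 0: E
Step 1: EF  (used choices [2])
Step 2: EFF  (used choices [2])
Step 3: XFFF  (used choices [1])

Answer: XFFF


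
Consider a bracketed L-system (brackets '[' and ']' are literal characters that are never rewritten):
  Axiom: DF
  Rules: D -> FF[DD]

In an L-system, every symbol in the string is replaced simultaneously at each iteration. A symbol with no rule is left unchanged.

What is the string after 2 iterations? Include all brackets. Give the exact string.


Step 0: DF
Step 1: FF[DD]F
Step 2: FF[FF[DD]FF[DD]]F

Answer: FF[FF[DD]FF[DD]]F


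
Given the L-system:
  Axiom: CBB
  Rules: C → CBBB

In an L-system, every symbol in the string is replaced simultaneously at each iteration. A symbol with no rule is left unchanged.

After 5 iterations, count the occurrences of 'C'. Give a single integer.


Step 0: CBB  (1 'C')
Step 1: CBBBBB  (1 'C')
Step 2: CBBBBBBBB  (1 'C')
Step 3: CBBBBBBBBBBB  (1 'C')
Step 4: CBBBBBBBBBBBBBB  (1 'C')
Step 5: CBBBBBBBBBBBBBBBBB  (1 'C')

Answer: 1


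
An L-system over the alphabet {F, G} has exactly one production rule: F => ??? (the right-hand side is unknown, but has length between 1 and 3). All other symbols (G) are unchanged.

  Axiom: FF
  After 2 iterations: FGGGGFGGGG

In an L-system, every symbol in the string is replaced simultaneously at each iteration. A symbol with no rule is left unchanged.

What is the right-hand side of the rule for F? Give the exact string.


Answer: FGG

Derivation:
Trying F => FGG:
  Step 0: FF
  Step 1: FGGFGG
  Step 2: FGGGGFGGGG
Matches the given result.


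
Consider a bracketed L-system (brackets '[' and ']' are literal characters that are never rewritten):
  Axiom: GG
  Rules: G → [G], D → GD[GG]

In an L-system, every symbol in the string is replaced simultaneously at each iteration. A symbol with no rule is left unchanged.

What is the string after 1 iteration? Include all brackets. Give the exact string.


Answer: [G][G]

Derivation:
Step 0: GG
Step 1: [G][G]


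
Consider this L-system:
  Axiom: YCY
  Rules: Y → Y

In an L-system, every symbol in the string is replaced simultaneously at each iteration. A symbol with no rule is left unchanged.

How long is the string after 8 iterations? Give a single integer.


Answer: 3

Derivation:
Step 0: length = 3
Step 1: length = 3
Step 2: length = 3
Step 3: length = 3
Step 4: length = 3
Step 5: length = 3
Step 6: length = 3
Step 7: length = 3
Step 8: length = 3


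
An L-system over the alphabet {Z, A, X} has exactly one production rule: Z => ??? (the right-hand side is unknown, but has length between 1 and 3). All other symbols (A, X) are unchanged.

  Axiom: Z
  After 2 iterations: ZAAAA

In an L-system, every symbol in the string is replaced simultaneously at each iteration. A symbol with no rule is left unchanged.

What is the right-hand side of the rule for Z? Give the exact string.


Trying Z => ZAA:
  Step 0: Z
  Step 1: ZAA
  Step 2: ZAAAA
Matches the given result.

Answer: ZAA


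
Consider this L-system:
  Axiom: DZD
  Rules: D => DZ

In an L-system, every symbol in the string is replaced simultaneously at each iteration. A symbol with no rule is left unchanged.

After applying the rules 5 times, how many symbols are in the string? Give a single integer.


Answer: 13

Derivation:
Step 0: length = 3
Step 1: length = 5
Step 2: length = 7
Step 3: length = 9
Step 4: length = 11
Step 5: length = 13


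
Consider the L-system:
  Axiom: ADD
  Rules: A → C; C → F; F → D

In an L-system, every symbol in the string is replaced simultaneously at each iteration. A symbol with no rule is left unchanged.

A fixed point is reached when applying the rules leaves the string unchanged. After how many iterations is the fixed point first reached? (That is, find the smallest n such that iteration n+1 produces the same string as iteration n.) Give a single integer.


Answer: 3

Derivation:
Step 0: ADD
Step 1: CDD
Step 2: FDD
Step 3: DDD
Step 4: DDD  (unchanged — fixed point at step 3)


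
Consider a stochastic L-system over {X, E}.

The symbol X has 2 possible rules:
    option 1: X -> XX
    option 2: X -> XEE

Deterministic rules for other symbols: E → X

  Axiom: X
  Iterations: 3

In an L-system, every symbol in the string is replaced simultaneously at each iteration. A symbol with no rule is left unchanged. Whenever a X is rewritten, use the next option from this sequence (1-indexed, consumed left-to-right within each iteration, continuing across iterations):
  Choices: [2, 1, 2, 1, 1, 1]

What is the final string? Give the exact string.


Step 0: X
Step 1: XEE  (used choices [2])
Step 2: XXXX  (used choices [1])
Step 3: XEEXXXXXX  (used choices [2, 1, 1, 1])

Answer: XEEXXXXXX


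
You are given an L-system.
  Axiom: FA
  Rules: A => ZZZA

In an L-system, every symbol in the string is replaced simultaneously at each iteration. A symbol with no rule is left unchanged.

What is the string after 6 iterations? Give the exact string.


Answer: FZZZZZZZZZZZZZZZZZZA

Derivation:
Step 0: FA
Step 1: FZZZA
Step 2: FZZZZZZA
Step 3: FZZZZZZZZZA
Step 4: FZZZZZZZZZZZZA
Step 5: FZZZZZZZZZZZZZZZA
Step 6: FZZZZZZZZZZZZZZZZZZA


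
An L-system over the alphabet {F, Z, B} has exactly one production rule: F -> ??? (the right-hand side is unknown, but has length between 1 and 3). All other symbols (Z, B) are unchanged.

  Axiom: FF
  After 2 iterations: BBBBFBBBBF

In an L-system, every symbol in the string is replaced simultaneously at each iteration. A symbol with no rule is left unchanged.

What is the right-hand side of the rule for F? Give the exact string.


Answer: BBF

Derivation:
Trying F -> BBF:
  Step 0: FF
  Step 1: BBFBBF
  Step 2: BBBBFBBBBF
Matches the given result.


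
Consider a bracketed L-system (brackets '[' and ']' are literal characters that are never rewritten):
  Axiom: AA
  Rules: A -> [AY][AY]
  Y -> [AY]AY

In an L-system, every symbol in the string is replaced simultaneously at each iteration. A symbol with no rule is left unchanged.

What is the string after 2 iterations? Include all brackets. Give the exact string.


Step 0: AA
Step 1: [AY][AY][AY][AY]
Step 2: [[AY][AY][AY]AY][[AY][AY][AY]AY][[AY][AY][AY]AY][[AY][AY][AY]AY]

Answer: [[AY][AY][AY]AY][[AY][AY][AY]AY][[AY][AY][AY]AY][[AY][AY][AY]AY]


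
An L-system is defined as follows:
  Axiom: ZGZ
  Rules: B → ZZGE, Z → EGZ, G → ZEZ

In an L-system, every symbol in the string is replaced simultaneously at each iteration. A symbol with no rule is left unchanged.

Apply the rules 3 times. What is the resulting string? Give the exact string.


Answer: EEGZEEGZEZEZEGZEZEZEGZEEZEZEGZEEGZEEGZEZEZEGZ

Derivation:
Step 0: ZGZ
Step 1: EGZZEZEGZ
Step 2: EZEZEGZEGZEEGZEZEZEGZ
Step 3: EEGZEEGZEZEZEGZEZEZEGZEEZEZEGZEEGZEEGZEZEZEGZ


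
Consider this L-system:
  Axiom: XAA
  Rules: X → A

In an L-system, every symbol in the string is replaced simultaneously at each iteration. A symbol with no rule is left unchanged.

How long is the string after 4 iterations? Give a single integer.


Answer: 3

Derivation:
Step 0: length = 3
Step 1: length = 3
Step 2: length = 3
Step 3: length = 3
Step 4: length = 3


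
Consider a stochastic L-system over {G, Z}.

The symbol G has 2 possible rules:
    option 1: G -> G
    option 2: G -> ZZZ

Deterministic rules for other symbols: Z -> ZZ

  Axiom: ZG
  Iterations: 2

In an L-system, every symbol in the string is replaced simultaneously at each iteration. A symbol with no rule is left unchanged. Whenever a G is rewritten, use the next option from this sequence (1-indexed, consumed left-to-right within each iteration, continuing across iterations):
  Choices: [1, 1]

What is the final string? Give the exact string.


Step 0: ZG
Step 1: ZZG  (used choices [1])
Step 2: ZZZZG  (used choices [1])

Answer: ZZZZG


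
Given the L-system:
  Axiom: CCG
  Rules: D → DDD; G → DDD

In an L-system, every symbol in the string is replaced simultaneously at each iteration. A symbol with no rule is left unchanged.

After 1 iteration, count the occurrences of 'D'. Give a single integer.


Step 0: CCG  (0 'D')
Step 1: CCDDD  (3 'D')

Answer: 3


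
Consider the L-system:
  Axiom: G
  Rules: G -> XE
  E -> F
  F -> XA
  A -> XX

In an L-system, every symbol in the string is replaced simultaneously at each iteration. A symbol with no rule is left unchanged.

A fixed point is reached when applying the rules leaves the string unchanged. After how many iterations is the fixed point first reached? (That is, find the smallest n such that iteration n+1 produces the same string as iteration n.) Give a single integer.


Answer: 4

Derivation:
Step 0: G
Step 1: XE
Step 2: XF
Step 3: XXA
Step 4: XXXX
Step 5: XXXX  (unchanged — fixed point at step 4)


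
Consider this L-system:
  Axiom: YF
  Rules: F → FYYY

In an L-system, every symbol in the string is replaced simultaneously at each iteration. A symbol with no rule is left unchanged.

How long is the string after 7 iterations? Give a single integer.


Step 0: length = 2
Step 1: length = 5
Step 2: length = 8
Step 3: length = 11
Step 4: length = 14
Step 5: length = 17
Step 6: length = 20
Step 7: length = 23

Answer: 23


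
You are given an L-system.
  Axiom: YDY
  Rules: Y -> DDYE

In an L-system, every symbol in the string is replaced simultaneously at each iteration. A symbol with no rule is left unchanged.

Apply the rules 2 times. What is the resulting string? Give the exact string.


Answer: DDDDYEEDDDDDYEE

Derivation:
Step 0: YDY
Step 1: DDYEDDDYE
Step 2: DDDDYEEDDDDDYEE


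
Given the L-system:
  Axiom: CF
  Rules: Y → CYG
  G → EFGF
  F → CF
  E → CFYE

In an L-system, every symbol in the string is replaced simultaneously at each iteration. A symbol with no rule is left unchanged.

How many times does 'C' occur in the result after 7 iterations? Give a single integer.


Step 0: CF  (1 'C')
Step 1: CCF  (2 'C')
Step 2: CCCF  (3 'C')
Step 3: CCCCF  (4 'C')
Step 4: CCCCCF  (5 'C')
Step 5: CCCCCCF  (6 'C')
Step 6: CCCCCCCF  (7 'C')
Step 7: CCCCCCCCF  (8 'C')

Answer: 8


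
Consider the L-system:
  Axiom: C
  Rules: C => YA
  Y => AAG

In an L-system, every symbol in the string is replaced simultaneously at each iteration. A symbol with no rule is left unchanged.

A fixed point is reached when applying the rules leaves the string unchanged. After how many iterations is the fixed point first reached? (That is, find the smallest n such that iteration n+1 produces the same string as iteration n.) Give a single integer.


Step 0: C
Step 1: YA
Step 2: AAGA
Step 3: AAGA  (unchanged — fixed point at step 2)

Answer: 2


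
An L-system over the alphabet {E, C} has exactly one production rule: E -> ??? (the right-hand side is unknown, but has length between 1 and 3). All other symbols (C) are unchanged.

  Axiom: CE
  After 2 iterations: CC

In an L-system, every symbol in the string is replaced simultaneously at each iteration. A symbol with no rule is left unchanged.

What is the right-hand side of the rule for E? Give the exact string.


Answer: C

Derivation:
Trying E -> C:
  Step 0: CE
  Step 1: CC
  Step 2: CC
Matches the given result.


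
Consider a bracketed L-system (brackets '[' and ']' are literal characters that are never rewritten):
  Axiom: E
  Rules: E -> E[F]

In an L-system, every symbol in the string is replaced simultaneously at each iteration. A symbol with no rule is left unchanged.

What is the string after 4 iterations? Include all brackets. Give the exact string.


Answer: E[F][F][F][F]

Derivation:
Step 0: E
Step 1: E[F]
Step 2: E[F][F]
Step 3: E[F][F][F]
Step 4: E[F][F][F][F]


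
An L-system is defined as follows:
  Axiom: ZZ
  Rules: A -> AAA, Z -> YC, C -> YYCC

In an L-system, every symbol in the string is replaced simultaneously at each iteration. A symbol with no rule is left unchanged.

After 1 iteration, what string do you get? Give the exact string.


Step 0: ZZ
Step 1: YCYC

Answer: YCYC


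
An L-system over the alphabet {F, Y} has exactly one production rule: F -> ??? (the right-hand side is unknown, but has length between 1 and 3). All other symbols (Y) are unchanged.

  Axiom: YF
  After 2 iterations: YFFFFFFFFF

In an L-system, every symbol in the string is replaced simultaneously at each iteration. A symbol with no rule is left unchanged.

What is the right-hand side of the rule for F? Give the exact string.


Trying F -> FFF:
  Step 0: YF
  Step 1: YFFF
  Step 2: YFFFFFFFFF
Matches the given result.

Answer: FFF


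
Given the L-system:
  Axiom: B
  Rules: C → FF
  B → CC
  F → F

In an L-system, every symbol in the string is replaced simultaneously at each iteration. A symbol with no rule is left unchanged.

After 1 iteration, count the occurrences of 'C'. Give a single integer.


Step 0: B  (0 'C')
Step 1: CC  (2 'C')

Answer: 2


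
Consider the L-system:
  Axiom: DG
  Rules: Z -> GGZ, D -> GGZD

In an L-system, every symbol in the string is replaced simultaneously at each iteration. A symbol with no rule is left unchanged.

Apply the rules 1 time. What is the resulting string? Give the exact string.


Answer: GGZDG

Derivation:
Step 0: DG
Step 1: GGZDG


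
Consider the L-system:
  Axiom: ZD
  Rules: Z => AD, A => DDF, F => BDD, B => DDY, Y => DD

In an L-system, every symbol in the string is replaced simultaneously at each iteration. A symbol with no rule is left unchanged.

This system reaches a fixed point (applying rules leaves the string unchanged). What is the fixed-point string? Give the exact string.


Step 0: ZD
Step 1: ADD
Step 2: DDFDD
Step 3: DDBDDDD
Step 4: DDDDYDDDD
Step 5: DDDDDDDDDD
Step 6: DDDDDDDDDD  (unchanged — fixed point at step 5)

Answer: DDDDDDDDDD


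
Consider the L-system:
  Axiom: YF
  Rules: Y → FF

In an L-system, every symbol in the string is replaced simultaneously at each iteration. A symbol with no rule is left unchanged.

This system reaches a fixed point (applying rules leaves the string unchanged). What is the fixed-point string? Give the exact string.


Answer: FFF

Derivation:
Step 0: YF
Step 1: FFF
Step 2: FFF  (unchanged — fixed point at step 1)


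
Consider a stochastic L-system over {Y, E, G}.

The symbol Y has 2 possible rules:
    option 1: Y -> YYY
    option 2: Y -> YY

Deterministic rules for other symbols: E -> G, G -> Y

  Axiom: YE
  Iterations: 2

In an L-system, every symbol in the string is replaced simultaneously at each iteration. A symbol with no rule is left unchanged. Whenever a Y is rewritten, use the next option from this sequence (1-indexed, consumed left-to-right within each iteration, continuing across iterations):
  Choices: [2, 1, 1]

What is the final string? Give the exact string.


Step 0: YE
Step 1: YYG  (used choices [2])
Step 2: YYYYYYY  (used choices [1, 1])

Answer: YYYYYYY


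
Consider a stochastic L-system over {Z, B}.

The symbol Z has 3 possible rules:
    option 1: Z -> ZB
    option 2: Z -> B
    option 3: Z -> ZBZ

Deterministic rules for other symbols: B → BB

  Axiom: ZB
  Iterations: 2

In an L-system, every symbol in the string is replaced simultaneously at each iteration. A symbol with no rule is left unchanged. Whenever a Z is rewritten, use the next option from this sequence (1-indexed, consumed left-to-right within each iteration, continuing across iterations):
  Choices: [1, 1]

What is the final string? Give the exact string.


Step 0: ZB
Step 1: ZBBB  (used choices [1])
Step 2: ZBBBBBBB  (used choices [1])

Answer: ZBBBBBBB


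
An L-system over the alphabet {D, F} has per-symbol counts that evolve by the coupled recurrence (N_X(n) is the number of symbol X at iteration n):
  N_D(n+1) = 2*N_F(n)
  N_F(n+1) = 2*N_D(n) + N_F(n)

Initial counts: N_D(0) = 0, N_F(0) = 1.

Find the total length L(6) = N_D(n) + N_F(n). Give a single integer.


Step 0: N_D=0, N_F=1, L=1
Step 1: N_D=2, N_F=1, L=3
Step 2: N_D=2, N_F=5, L=7
Step 3: N_D=10, N_F=9, L=19
Step 4: N_D=18, N_F=29, L=47
Step 5: N_D=58, N_F=65, L=123
Step 6: N_D=130, N_F=181, L=311

Answer: 311


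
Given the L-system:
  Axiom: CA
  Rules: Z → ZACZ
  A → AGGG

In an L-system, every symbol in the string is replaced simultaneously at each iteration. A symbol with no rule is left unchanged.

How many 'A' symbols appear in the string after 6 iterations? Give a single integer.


Answer: 1

Derivation:
Step 0: CA  (1 'A')
Step 1: CAGGG  (1 'A')
Step 2: CAGGGGGG  (1 'A')
Step 3: CAGGGGGGGGG  (1 'A')
Step 4: CAGGGGGGGGGGGG  (1 'A')
Step 5: CAGGGGGGGGGGGGGGG  (1 'A')
Step 6: CAGGGGGGGGGGGGGGGGGG  (1 'A')


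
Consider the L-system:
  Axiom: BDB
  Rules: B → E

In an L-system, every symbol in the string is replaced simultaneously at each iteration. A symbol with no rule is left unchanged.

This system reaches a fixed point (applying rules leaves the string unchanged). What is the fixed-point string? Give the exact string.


Step 0: BDB
Step 1: EDE
Step 2: EDE  (unchanged — fixed point at step 1)

Answer: EDE


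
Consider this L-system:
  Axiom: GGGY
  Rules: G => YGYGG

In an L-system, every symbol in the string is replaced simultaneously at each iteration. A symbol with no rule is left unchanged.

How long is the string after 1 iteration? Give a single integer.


Step 0: length = 4
Step 1: length = 16

Answer: 16


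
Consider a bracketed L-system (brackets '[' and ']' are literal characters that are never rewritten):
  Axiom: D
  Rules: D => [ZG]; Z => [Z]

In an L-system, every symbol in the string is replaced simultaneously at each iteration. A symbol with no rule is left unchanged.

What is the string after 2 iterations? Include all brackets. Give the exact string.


Answer: [[Z]G]

Derivation:
Step 0: D
Step 1: [ZG]
Step 2: [[Z]G]


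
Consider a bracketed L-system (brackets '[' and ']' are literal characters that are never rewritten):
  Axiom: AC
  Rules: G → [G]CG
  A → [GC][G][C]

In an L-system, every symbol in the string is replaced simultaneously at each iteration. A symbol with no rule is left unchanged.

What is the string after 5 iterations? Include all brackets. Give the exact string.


Step 0: AC
Step 1: [GC][G][C]C
Step 2: [[G]CGC][[G]CG][C]C
Step 3: [[[G]CG]C[G]CGC][[[G]CG]C[G]CG][C]C
Step 4: [[[[G]CG]C[G]CG]C[[G]CG]C[G]CGC][[[[G]CG]C[G]CG]C[[G]CG]C[G]CG][C]C
Step 5: [[[[[G]CG]C[G]CG]C[[G]CG]C[G]CG]C[[[G]CG]C[G]CG]C[[G]CG]C[G]CGC][[[[[G]CG]C[G]CG]C[[G]CG]C[G]CG]C[[[G]CG]C[G]CG]C[[G]CG]C[G]CG][C]C

Answer: [[[[[G]CG]C[G]CG]C[[G]CG]C[G]CG]C[[[G]CG]C[G]CG]C[[G]CG]C[G]CGC][[[[[G]CG]C[G]CG]C[[G]CG]C[G]CG]C[[[G]CG]C[G]CG]C[[G]CG]C[G]CG][C]C


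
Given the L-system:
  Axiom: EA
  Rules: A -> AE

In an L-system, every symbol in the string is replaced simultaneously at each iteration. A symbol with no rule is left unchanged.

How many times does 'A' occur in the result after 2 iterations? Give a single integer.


Step 0: EA  (1 'A')
Step 1: EAE  (1 'A')
Step 2: EAEE  (1 'A')

Answer: 1


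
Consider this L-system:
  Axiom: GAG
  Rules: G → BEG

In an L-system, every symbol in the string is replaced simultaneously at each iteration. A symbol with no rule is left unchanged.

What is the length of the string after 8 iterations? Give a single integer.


Answer: 35

Derivation:
Step 0: length = 3
Step 1: length = 7
Step 2: length = 11
Step 3: length = 15
Step 4: length = 19
Step 5: length = 23
Step 6: length = 27
Step 7: length = 31
Step 8: length = 35


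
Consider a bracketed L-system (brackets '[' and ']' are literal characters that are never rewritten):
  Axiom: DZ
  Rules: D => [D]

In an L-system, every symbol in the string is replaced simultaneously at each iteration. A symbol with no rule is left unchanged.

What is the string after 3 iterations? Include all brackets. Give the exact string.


Step 0: DZ
Step 1: [D]Z
Step 2: [[D]]Z
Step 3: [[[D]]]Z

Answer: [[[D]]]Z


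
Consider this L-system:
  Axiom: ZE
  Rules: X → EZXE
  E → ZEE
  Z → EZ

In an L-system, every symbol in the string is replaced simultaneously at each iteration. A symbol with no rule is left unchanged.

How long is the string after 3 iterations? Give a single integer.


Step 0: length = 2
Step 1: length = 5
Step 2: length = 13
Step 3: length = 34

Answer: 34


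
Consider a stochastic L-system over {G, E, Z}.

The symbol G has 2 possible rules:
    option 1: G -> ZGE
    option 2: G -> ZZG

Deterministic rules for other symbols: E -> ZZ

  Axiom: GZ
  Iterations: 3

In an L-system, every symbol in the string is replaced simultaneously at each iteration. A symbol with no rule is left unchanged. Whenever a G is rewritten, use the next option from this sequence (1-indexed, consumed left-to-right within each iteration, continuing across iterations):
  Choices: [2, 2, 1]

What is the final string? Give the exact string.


Answer: ZZZZZGEZ

Derivation:
Step 0: GZ
Step 1: ZZGZ  (used choices [2])
Step 2: ZZZZGZ  (used choices [2])
Step 3: ZZZZZGEZ  (used choices [1])


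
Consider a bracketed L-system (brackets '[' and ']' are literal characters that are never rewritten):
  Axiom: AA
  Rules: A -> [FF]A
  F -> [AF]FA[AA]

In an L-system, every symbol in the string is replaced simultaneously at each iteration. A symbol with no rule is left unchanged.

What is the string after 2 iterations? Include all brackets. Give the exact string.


Step 0: AA
Step 1: [FF]A[FF]A
Step 2: [[AF]FA[AA][AF]FA[AA]][FF]A[[AF]FA[AA][AF]FA[AA]][FF]A

Answer: [[AF]FA[AA][AF]FA[AA]][FF]A[[AF]FA[AA][AF]FA[AA]][FF]A


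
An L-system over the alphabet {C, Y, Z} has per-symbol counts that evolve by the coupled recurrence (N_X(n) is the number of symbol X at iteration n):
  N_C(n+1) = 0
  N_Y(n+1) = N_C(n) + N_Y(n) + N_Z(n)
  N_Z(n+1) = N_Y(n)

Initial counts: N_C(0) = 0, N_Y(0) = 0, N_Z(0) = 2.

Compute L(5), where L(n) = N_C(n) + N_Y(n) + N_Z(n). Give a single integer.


Step 0: N_C=0, N_Y=0, N_Z=2, L=2
Step 1: N_C=0, N_Y=2, N_Z=0, L=2
Step 2: N_C=0, N_Y=2, N_Z=2, L=4
Step 3: N_C=0, N_Y=4, N_Z=2, L=6
Step 4: N_C=0, N_Y=6, N_Z=4, L=10
Step 5: N_C=0, N_Y=10, N_Z=6, L=16

Answer: 16


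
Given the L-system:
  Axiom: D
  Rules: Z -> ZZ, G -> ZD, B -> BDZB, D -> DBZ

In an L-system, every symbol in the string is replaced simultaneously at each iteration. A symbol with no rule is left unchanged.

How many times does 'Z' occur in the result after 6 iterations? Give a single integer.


Answer: 313

Derivation:
Step 0: D  (0 'Z')
Step 1: DBZ  (1 'Z')
Step 2: DBZBDZBZZ  (4 'Z')
Step 3: DBZBDZBZZBDZBDBZZZBDZBZZZZ  (13 'Z')
Step 4: DBZBDZBZZBDZBDBZZZBDZBZZZZBDZBDBZZZBDZBDBZBDZBZZZZZZBDZBDBZZZBDZBZZZZZZZZ  (39 'Z')
Step 5: DBZBDZBZZBDZBDBZZZBDZBZZZZBDZBDBZZZBDZBDBZBDZBZZZZZZBDZBDBZZZBDZBZZZZZZZZBDZBDBZZZBDZBDBZBDZBZZZZZZBDZBDBZZZBDZBDBZBDZBZZBDZBDBZZZBDZBZZZZZZZZZZZZBDZBDBZZZBDZBDBZBDZBZZZZZZBDZBDBZZZBDZBZZZZZZZZZZZZZZZZ  (112 'Z')
Step 6: DBZBDZBZZBDZBDBZZZBDZBZZZZBDZBDBZZZBDZBDBZBDZBZZZZZZBDZBDBZZZBDZBZZZZZZZZBDZBDBZZZBDZBDBZBDZBZZZZZZBDZBDBZZZBDZBDBZBDZBZZBDZBDBZZZBDZBZZZZZZZZZZZZBDZBDBZZZBDZBDBZBDZBZZZZZZBDZBDBZZZBDZBZZZZZZZZZZZZZZZZBDZBDBZZZBDZBDBZBDZBZZZZZZBDZBDBZZZBDZBDBZBDZBZZBDZBDBZZZBDZBZZZZZZZZZZZZBDZBDBZZZBDZBDBZBDZBZZZZZZBDZBDBZZZBDZBDBZBDZBZZBDZBDBZZZBDZBZZZZBDZBDBZZZBDZBDBZBDZBZZZZZZBDZBDBZZZBDZBZZZZZZZZZZZZZZZZZZZZZZZZBDZBDBZZZBDZBDBZBDZBZZZZZZBDZBDBZZZBDZBDBZBDZBZZBDZBDBZZZBDZBZZZZZZZZZZZZBDZBDBZZZBDZBDBZBDZBZZZZZZBDZBDBZZZBDZBZZZZZZZZZZZZZZZZZZZZZZZZZZZZZZZZ  (313 'Z')


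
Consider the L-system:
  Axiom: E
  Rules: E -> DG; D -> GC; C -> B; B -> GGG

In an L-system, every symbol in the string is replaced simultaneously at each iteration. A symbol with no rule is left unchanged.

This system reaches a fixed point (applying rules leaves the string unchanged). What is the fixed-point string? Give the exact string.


Answer: GGGGG

Derivation:
Step 0: E
Step 1: DG
Step 2: GCG
Step 3: GBG
Step 4: GGGGG
Step 5: GGGGG  (unchanged — fixed point at step 4)


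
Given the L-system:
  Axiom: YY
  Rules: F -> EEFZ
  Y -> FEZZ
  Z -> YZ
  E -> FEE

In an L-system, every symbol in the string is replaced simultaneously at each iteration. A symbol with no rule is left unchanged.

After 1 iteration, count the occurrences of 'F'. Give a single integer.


Answer: 2

Derivation:
Step 0: YY  (0 'F')
Step 1: FEZZFEZZ  (2 'F')


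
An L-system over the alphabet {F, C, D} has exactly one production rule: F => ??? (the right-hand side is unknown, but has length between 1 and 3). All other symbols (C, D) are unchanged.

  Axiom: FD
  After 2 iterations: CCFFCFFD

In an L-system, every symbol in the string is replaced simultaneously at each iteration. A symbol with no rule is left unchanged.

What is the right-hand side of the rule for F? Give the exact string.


Answer: CFF

Derivation:
Trying F => CFF:
  Step 0: FD
  Step 1: CFFD
  Step 2: CCFFCFFD
Matches the given result.


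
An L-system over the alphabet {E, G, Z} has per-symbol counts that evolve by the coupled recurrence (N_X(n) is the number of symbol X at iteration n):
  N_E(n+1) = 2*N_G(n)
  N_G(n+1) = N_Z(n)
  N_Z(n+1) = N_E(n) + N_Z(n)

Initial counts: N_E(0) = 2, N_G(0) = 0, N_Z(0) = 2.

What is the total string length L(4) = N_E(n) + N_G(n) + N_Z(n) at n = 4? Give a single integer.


Answer: 32

Derivation:
Step 0: N_E=2, N_G=0, N_Z=2, L=4
Step 1: N_E=0, N_G=2, N_Z=4, L=6
Step 2: N_E=4, N_G=4, N_Z=4, L=12
Step 3: N_E=8, N_G=4, N_Z=8, L=20
Step 4: N_E=8, N_G=8, N_Z=16, L=32


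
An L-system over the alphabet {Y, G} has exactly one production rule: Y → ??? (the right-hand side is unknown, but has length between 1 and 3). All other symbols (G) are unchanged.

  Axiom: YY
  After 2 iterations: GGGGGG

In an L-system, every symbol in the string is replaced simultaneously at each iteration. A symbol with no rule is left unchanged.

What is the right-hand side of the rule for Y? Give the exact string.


Trying Y → GGG:
  Step 0: YY
  Step 1: GGGGGG
  Step 2: GGGGGG
Matches the given result.

Answer: GGG


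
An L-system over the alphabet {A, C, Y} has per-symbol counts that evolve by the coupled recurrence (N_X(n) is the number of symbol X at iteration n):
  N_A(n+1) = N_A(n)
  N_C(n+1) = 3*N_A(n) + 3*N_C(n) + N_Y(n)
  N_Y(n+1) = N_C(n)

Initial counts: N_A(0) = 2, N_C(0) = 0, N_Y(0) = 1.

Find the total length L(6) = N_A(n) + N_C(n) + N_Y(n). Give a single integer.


Answer: 4503

Derivation:
Step 0: N_A=2, N_C=0, N_Y=1, L=3
Step 1: N_A=2, N_C=7, N_Y=0, L=9
Step 2: N_A=2, N_C=27, N_Y=7, L=36
Step 3: N_A=2, N_C=94, N_Y=27, L=123
Step 4: N_A=2, N_C=315, N_Y=94, L=411
Step 5: N_A=2, N_C=1045, N_Y=315, L=1362
Step 6: N_A=2, N_C=3456, N_Y=1045, L=4503


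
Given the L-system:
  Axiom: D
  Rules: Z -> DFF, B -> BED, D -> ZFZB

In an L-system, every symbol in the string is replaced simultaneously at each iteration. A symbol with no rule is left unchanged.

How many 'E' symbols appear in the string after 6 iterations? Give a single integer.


Answer: 26

Derivation:
Step 0: D  (0 'E')
Step 1: ZFZB  (0 'E')
Step 2: DFFFDFFBED  (1 'E')
Step 3: ZFZBFFFZFZBFFBEDEZFZB  (2 'E')
Step 4: DFFFDFFBEDFFFDFFFDFFBEDFFBEDEZFZBEDFFFDFFBED  (6 'E')
Step 5: ZFZBFFFZFZBFFBEDEZFZBFFFZFZBFFFZFZBFFBEDEZFZBFFBEDEZFZBEDFFFDFFBEDEZFZBFFFZFZBFFBEDEZFZB  (11 'E')
Step 6: DFFFDFFBEDFFFDFFFDFFBEDFFBEDEZFZBEDFFFDFFBEDFFFDFFFDFFBEDFFFDFFFDFFBEDFFBEDEZFZBEDFFFDFFBEDFFBEDEZFZBEDFFFDFFBEDEZFZBFFFZFZBFFBEDEZFZBEDFFFDFFBEDFFFDFFFDFFBEDFFBEDEZFZBEDFFFDFFBED  (26 'E')


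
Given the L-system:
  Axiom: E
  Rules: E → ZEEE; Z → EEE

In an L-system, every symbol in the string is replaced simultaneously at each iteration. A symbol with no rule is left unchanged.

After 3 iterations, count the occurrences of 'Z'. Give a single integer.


Answer: 12

Derivation:
Step 0: E  (0 'Z')
Step 1: ZEEE  (1 'Z')
Step 2: EEEZEEEZEEEZEEE  (3 'Z')
Step 3: ZEEEZEEEZEEEEEEZEEEZEEEZEEEEEEZEEEZEEEZEEEEEEZEEEZEEEZEEE  (12 'Z')


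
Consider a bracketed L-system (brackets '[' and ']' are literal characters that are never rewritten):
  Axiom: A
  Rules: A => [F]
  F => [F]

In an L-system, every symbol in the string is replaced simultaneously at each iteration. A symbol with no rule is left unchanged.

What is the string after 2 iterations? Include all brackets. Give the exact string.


Step 0: A
Step 1: [F]
Step 2: [[F]]

Answer: [[F]]


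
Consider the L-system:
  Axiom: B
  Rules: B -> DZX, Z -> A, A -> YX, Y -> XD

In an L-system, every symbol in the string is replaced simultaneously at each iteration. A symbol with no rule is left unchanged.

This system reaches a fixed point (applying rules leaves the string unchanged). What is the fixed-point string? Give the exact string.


Answer: DXDXX

Derivation:
Step 0: B
Step 1: DZX
Step 2: DAX
Step 3: DYXX
Step 4: DXDXX
Step 5: DXDXX  (unchanged — fixed point at step 4)


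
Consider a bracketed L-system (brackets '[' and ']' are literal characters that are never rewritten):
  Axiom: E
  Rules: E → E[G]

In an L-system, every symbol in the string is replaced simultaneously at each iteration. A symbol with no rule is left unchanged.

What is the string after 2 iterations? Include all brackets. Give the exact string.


Step 0: E
Step 1: E[G]
Step 2: E[G][G]

Answer: E[G][G]
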